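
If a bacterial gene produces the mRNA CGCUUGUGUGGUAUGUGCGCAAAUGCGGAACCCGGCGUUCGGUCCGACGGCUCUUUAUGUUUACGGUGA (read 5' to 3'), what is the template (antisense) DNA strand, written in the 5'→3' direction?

Replace U with T to get the coding DNA strand: CGCTTGTGTGGTATGTGCGCAAATGCGGAACCCGGCGTTCGGTCCGACGGCTCTTTATGTTTACGGTGA. The template strand is its reverse complement (complement GCGAACACACCATACACGCGTTTACGCCTTGGGCCGCAAGCCAGGCTGCCGAGAAATACAAATGCCACT, then reverse).

5'-TCACCGTAAACATAAAGAGCCGTCGGACCGAACGCCGGGTTCCGCATTTGCGCACATACCACACAAGCG-3'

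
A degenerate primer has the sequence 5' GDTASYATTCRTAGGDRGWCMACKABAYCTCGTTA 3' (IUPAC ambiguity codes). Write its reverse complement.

5'-TAACGAGRTVTMGTKGWCYHCCTAYGAATRSTAHC-3'

Standard pairs A↔T, G↔C; ambiguity codes pair R↔Y, M↔K, W↔W, S↔S, B↔V, D↔H. Complement (CHATSRTAAGYATCCHYCWGKTGMTVTRGAGCAAT), then reverse for 5'→3'.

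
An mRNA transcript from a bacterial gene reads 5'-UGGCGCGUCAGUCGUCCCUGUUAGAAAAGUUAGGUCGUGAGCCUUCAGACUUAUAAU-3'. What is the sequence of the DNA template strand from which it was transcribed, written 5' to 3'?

Replace U with T to get the coding DNA strand: TGGCGCGTCAGTCGTCCCTGTTAGAAAAGTTAGGTCGTGAGCCTTCAGACTTATAAT. The template strand is its reverse complement (complement ACCGCGCAGTCAGCAGGGACAATCTTTTCAATCCAGCACTCGGAAGTCTGAATATTA, then reverse).

5'-ATTATAAGTCTGAAGGCTCACGACCTAACTTTTCTAACAGGGACGACTGACGCGCCA-3'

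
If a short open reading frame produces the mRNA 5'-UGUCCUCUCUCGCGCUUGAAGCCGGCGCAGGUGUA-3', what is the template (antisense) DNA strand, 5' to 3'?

5'-TACACCTGCGCCGGCTTCAAGCGCGAGAGAGGACA-3'

Replace U with T to get the coding DNA strand: TGTCCTCTCTCGCGCTTGAAGCCGGCGCAGGTGTA. The template strand is its reverse complement (complement ACAGGAGAGAGCGCGAACTTCGGCCGCGTCCACAT, then reverse).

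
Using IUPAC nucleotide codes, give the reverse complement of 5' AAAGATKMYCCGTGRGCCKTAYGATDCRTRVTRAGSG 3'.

Standard pairs A↔T, G↔C; ambiguity codes pair R↔Y, M↔K, S↔S, D↔H, V↔B. Complement (TTTCTAMKRGGCACYCGGMATRCTAHGYAYBAYTCSC), then reverse for 5'→3'.

5'-CSCTYABYAYGHATCRTAMGGCYCACGGRKMATCTTT-3'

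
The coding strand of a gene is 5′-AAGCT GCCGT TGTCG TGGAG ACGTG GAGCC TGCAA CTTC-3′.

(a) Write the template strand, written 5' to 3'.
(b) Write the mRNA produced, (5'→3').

(a) 5'-GAAGTTGCAGGCTCCACGTCTCCACGACAACGGCAGCTT-3'
(b) 5'-AAGCUGCCGUUGUCGUGGAGACGUGGAGCCUGCAACUUC-3'

(a) The template strand is the reverse complement of the coding strand: complement TTCGACGGCAACAGCACCTCTGCACCTCGGACGTTGAAG, then reverse.
(b) mRNA matches the coding strand with T→U.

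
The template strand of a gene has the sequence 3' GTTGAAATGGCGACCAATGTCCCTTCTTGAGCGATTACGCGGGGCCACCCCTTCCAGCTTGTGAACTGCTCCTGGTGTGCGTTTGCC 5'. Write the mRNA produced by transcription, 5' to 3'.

5′-CAACUUUACCGCUGGUUACAGGGAAGAACUCGCUAAUGCGCCCCGGUGGGGAAGGUCGAACACUUGACGAGGACCACACGCAAACGG-3′

Reading the template 3'→5' as shown, RNA polymerase pairs each base (A→U, T→A, G↔C) to build mRNA 5'→3' directly.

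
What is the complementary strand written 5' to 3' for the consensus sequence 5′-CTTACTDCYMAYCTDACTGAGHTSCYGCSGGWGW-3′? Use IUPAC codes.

5'-WCWCCSGCRGSADCTCAGTHAGRTKRGHAGTAAG-3'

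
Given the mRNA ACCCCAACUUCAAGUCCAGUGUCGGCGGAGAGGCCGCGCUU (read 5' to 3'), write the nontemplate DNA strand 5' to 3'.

5′-ACCCCAACTTCAAGTCCAGTGTCGGCGGAGAGGCCGCGCTT-3′

The coding DNA strand has the same 5'→3' sequence as the mRNA with U replaced by T.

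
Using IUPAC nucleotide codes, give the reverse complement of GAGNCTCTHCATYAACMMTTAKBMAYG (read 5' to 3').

Standard pairs A↔T, G↔C; ambiguity codes pair Y↔R, M↔K, B↔V, H↔D, N↔N. Complement (CTCNGAGADGTARTTGKKAATMVKTRC), then reverse for 5'→3'.

5'-CRTKVMTAAKKGTTRATGDAGAGNCTC-3'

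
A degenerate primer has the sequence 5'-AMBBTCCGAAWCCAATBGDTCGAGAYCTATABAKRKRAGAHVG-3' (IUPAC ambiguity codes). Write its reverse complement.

5′-CBDTCTYMYMTVTATAGRTCTCGAHCVATTGGWTTCGGAVVKT-3′

Standard pairs A↔T, G↔C; ambiguity codes pair R↔Y, M↔K, W↔W, B↔V, D↔H. Complement (TKVVAGGCTTWGGTTAVCHAGCTCTRGATATVTMYMYTCTDBC), then reverse for 5'→3'.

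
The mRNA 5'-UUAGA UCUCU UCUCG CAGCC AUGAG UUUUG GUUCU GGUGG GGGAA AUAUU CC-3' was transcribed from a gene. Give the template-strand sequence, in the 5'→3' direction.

Replace U with T to get the coding DNA strand: TTAGATCTCTTCTCGCAGCCATGAGTTTTGGTTCTGGTGGGGGAAATATTCC. The template strand is its reverse complement (complement AATCTAGAGAAGAGCGTCGGTACTCAAAACCAAGACCACCCCCTTTATAAGG, then reverse).

5'-GGAATATTTCCCCCACCAGAACCAAAACTCATGGCTGCGAGAAGAGATCTAA-3'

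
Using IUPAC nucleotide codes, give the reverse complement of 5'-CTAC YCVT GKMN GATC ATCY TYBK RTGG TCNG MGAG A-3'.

5′-TCTCKCNGACCAYMVRARGATGATCNKMCABGRGTAG-3′

Standard pairs A↔T, G↔C; ambiguity codes pair R↔Y, M↔K, B↔V, N↔N. Complement (GATGRGBACMKNCTAGTAGRARVMYACCAGNCKCTCT), then reverse for 5'→3'.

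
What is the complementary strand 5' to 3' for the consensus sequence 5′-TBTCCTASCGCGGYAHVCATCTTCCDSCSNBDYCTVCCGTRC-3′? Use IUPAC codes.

5′-GYACGGBAGRHVNSGSHGGAAGATGBDTRCCGCGSTAGGAVA-3′

Standard pairs A↔T, G↔C; ambiguity codes pair R↔Y, S↔S, B↔V, D↔H, N↔N. Complement (AVAGGATSGCGCCRTDBGTAGAAGGHSGSNVHRGABGGCAYG), then reverse for 5'→3'.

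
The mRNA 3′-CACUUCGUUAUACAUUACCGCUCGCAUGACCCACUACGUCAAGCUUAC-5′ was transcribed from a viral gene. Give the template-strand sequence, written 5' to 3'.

Written 5'→3' the mRNA is CAUUCGAACUGCAUCACCCAGUACGCUCGCCAUUACAUAUUGCUUCAC, so the coding DNA strand is CATTCGAACTGCATCACCCAGTACGCTCGCCATTACATATTGCTTCAC. The template is its reverse complement.

5'-GTGAAGCAATATGTAATGGCGAGCGTACTGGGTGATGCAGTTCGAATG-3'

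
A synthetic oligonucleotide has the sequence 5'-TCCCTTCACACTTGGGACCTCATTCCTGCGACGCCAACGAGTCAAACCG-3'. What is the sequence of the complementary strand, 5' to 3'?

The complement of TCCCTTCACACTTGGGACCTCATTCCTGCGACGCCAACGAGTCAAACCG is AGGGAAGTGTGAACCCTGGAGTAAGGACGCTGCGGTTGCTCAGTTTGGC (A↔T, G↔C). DNA strands are antiparallel, so the complementary strand runs 3'→5'; reversing gives the 5'→3' form.

5′-CGGTTTGACTCGTTGGCGTCGCAGGAATGAGGTCCCAAGTGTGAAGGGA-3′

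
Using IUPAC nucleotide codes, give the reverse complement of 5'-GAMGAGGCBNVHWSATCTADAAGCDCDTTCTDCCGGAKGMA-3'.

5'-TKCMTCCGGHAGAAHGHGCTTHTAGATSWDBNVGCCTCKTC-3'

Standard pairs A↔T, G↔C; ambiguity codes pair M↔K, W↔W, S↔S, B↔V, D↔H, N↔N. Complement (CTKCTCCGVNBDWSTAGATHTTCGHGHAAGAHGGCCTMCKT), then reverse for 5'→3'.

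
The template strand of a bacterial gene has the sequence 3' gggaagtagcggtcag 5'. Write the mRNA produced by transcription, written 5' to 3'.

Reading the template 3'→5' as shown, RNA polymerase pairs each base (A→U, T→A, G↔C) to build mRNA 5'→3' directly.

5'-CCCUUCAUCGCCAGUC-3'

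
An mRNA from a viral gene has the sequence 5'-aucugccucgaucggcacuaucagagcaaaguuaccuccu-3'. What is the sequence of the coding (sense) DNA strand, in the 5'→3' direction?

The coding DNA strand has the same 5'→3' sequence as the mRNA with U replaced by T.

5'-ATCTGCCTCGATCGGCACTATCAGAGCAAAGTTACCTCCT-3'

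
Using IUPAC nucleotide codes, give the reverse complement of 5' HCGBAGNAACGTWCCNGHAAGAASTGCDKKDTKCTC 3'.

Standard pairs A↔T, G↔C; ambiguity codes pair K↔M, W↔W, S↔S, B↔V, D↔H, N↔N. Complement (DGCVTCNTTGCAWGGNCDTTCTTSACGHMMHAMGAG), then reverse for 5'→3'.

5'-GAGMAHMMHGCASTTCTTDCNGGWACGTTNCTVCGD-3'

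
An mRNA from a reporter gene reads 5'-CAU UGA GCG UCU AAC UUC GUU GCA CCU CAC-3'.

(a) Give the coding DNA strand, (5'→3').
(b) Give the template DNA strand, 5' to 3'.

(a) 5'-CATTGAGCGTCTAACTTCGTTGCACCTCAC-3'
(b) 5'-GTGAGGTGCAACGAAGTTAGACGCTCAATG-3'

(a) The coding strand matches the mRNA with U→T.
(b) The template strand is the reverse complement of the coding strand.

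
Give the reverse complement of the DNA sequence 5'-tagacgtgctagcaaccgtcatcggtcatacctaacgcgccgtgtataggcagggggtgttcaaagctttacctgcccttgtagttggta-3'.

Complement each base (A↔T, G↔C): ATCTGCACGATCGTTGGCAGTAGCCAGTATGGATTGCGCGGCACATATCCGTCCCCCACAAGTTTCGAAATGGACGGGAACATCAACCAT. Then reverse.

5'-TACCAACTACAAGGGCAGGTAAAGCTTTGAACACCCCCTGCCTATACACGGCGCGTTAGGTATGACCGATGACGGTTGCTAGCACGTCTA-3'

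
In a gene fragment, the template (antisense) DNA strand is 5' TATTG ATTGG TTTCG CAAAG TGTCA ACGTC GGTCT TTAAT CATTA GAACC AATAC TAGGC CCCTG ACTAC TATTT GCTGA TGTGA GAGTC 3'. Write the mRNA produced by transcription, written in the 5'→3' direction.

The mRNA has the sequence of the coding strand (reverse complement of the template) with T→U. Reverse complement of TATTGATTGGTTTCGCAAAGTGTCAACGTCGGTCTTTAATCATTAGAACCAATACTAGGCCCCTGACTACTATTTGCTGATGTGAGAGTC is GACTCTCACATCAGCAAATAGTAGTCAGGGGCCTAGTATTGGTTCTAATGATTAAAGACCGACGTTGACACTTTGCGAAACCAATCAATA; then T→U.

5'-GACUCUCACAUCAGCAAAUAGUAGUCAGGGGCCUAGUAUUGGUUCUAAUGAUUAAAGACCGACGUUGACACUUUGCGAAACCAAUCAAUA-3'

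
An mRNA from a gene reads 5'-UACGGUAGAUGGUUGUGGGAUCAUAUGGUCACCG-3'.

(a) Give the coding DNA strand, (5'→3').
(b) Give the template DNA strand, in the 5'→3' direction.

(a) The coding strand matches the mRNA with U→T.
(b) The template strand is the reverse complement of the coding strand.

(a) 5'-TACGGTAGATGGTTGTGGGATCATATGGTCACCG-3'
(b) 5′-CGGTGACCATATGATCCCACAACCATCTACCGTA-3′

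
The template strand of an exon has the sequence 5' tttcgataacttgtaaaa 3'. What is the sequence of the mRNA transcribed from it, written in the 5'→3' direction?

The mRNA has the sequence of the coding strand (reverse complement of the template) with T→U. Reverse complement of TTTCGATAACTTGTAAAA is TTTTACAAGTTATCGAAA; then T→U.

5′-UUUUACAAGUUAUCGAAA-3′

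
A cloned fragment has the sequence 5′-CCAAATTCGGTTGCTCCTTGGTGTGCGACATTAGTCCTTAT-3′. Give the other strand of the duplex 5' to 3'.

Pairing A↔T and G↔C gives GGTTTAAGCCAACGAGGAACCACACGCTGTAATCAGGAATA, running 3'→5'. Reverse for the 5'→3' convention.

5'-ATAAGGACTAATGTCGCACACCAAGGAGCAACCGAATTTGG-3'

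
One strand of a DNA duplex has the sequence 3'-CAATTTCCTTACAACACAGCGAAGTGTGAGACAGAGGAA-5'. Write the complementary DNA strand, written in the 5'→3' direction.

5′-GTTAAAGGAATGTTGTGTCGCTTCACACTCTGTCTCCTT-3′

The strand is given 3'→5', so its complement runs 5'→3' in the same left-to-right order: pair each base A↔T, G↔C.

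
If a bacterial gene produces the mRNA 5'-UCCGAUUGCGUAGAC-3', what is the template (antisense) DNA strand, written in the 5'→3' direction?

Replace U with T to get the coding DNA strand: TCCGATTGCGTAGAC. The template strand is its reverse complement (complement AGGCTAACGCATCTG, then reverse).

5'-GTCTACGCAATCGGA-3'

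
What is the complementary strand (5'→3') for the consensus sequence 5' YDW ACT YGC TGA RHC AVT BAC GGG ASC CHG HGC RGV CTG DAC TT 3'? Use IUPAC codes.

5′-AAGTHCAGBCYGCDCDGGSTCCCGTVABTGDYTCAGCRAGTWHR-3′

Standard pairs A↔T, G↔C; ambiguity codes pair R↔Y, W↔W, S↔S, B↔V, D↔H. Complement (RHWTGARCGACTYDGTBAVTGCCCTSGGDCDCGYCBGACHTGAA), then reverse for 5'→3'.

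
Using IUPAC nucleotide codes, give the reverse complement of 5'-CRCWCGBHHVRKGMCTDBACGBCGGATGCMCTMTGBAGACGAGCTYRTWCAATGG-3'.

Standard pairs A↔T, G↔C; ambiguity codes pair R↔Y, M↔K, W↔W, B↔V, D↔H. Complement (GYGWGCVDDBYMCKGAHVTGCVGCCTACGKGAKACVTCTGCTCGARYAWGTTACC), then reverse for 5'→3'.

5′-CCATTGWAYRAGCTCGTCTVCAKAGKGCATCCGVCGTVHAGKCMYBDDVCGWGYG-3′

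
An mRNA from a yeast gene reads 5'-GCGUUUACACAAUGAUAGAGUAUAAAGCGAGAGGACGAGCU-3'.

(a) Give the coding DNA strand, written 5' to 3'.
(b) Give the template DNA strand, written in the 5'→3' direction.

(a) The coding strand matches the mRNA with U→T.
(b) The template strand is the reverse complement of the coding strand.

(a) 5'-GCGTTTACACAATGATAGAGTATAAAGCGAGAGGACGAGCT-3'
(b) 5′-AGCTCGTCCTCTCGCTTTATACTCTATCATTGTGTAAACGC-3′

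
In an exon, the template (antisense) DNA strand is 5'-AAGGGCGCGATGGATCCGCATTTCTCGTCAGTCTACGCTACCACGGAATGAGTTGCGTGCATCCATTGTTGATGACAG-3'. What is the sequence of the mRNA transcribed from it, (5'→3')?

5'-CUGUCAUCAACAAUGGAUGCACGCAACUCAUUCCGUGGUAGCGUAGACUGACGAGAAAUGCGGAUCCAUCGCGCCCUU-3'

The mRNA has the sequence of the coding strand (reverse complement of the template) with T→U. Reverse complement of AAGGGCGCGATGGATCCGCATTTCTCGTCAGTCTACGCTACCACGGAATGAGTTGCGTGCATCCATTGTTGATGACAG is CTGTCATCAACAATGGATGCACGCAACTCATTCCGTGGTAGCGTAGACTGACGAGAAATGCGGATCCATCGCGCCCTT; then T→U.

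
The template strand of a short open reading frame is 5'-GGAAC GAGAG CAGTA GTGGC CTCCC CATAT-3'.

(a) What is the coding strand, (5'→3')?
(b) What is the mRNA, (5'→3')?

(a) The coding strand is the reverse complement of the template: complement CCTTGCTCTCGTCATCACCGGAGGGGTATA, then reverse.
(b) mRNA has the coding-strand sequence with T→U.

(a) 5'-ATATGGGGAGGCCACTACTGCTCTCGTTCC-3'
(b) 5'-AUAUGGGGAGGCCACUACUGCUCUCGUUCC-3'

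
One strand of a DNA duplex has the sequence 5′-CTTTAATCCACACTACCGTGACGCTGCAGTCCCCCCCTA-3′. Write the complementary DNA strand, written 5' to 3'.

5'-TAGGGGGGGACTGCAGCGTCACGGTAGTGTGGATTAAAG-3'

Pairing A↔T and G↔C gives GAAATTAGGTGTGATGGCACTGCGACGTCAGGGGGGGAT, running 3'→5'. Reverse for the 5'→3' convention.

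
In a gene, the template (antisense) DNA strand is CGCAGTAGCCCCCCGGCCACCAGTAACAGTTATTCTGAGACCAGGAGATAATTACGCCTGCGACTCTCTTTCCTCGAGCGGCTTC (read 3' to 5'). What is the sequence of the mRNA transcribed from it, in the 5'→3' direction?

Reading the template 3'→5' as shown, RNA polymerase pairs each base (A→U, T→A, G↔C) to build mRNA 5'→3' directly.

5'-GCGUCAUCGGGGGGCCGGUGGUCAUUGUCAAUAAGACUCUGGUCCUCUAUUAAUGCGGACGCUGAGAGAAAGGAGCUCGCCGAAG-3'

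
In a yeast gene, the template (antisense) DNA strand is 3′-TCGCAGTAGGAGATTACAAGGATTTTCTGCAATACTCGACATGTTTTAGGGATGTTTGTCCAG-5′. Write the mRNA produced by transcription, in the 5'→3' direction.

Reading the template 3'→5' as shown, RNA polymerase pairs each base (A→U, T→A, G↔C) to build mRNA 5'→3' directly.

5'-AGCGUCAUCCUCUAAUGUUCCUAAAAGACGUUAUGAGCUGUACAAAAUCCCUACAAACAGGUC-3'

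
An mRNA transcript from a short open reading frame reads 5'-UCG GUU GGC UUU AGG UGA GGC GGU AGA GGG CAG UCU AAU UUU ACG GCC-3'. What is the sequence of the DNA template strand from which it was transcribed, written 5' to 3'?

5'-GGCCGTAAAATTAGACTGCCCTCTACCGCCTCACCTAAAGCCAACCGA-3'

Replace U with T to get the coding DNA strand: TCGGTTGGCTTTAGGTGAGGCGGTAGAGGGCAGTCTAATTTTACGGCC. The template strand is its reverse complement (complement AGCCAACCGAAATCCACTCCGCCATCTCCCGTCAGATTAAAATGCCGG, then reverse).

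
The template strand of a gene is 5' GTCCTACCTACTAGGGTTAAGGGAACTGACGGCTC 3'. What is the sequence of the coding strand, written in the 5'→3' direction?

5'-GAGCCGTCAGTTCCCTTAACCCTAGTAGGTAGGAC-3'

The coding strand is complementary and antiparallel to the template: take the complement (A↔T, G↔C) and reverse.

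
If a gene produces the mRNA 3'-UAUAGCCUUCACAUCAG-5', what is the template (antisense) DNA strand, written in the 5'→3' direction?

5′-ATATCGGAAGTGTAGTC-3′

Written 5'→3' the mRNA is GACUACACUUCCGAUAU, so the coding DNA strand is GACTACACTTCCGATAT. The template is its reverse complement.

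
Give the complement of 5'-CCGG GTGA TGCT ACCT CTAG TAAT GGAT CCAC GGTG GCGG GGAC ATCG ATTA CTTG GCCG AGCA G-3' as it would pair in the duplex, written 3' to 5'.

3'-GGCCCACTACGATGGAGATCATTACCTAGGTGCCACCGCCCCTGTAGCTAATGAACCGGCTCGTC-5'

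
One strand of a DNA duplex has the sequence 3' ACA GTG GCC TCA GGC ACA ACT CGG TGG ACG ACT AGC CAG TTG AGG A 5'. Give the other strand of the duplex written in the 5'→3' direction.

5'-TGTCACCGGAGTCCGTGTTGAGCCACCTGCTGATCGGTCAACTCCT-3'

The strand is given 3'→5', so its complement runs 5'→3' in the same left-to-right order: pair each base A↔T, G↔C.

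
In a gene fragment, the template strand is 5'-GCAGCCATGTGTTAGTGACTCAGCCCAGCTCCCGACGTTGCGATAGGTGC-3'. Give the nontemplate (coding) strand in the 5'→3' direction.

The coding strand is complementary and antiparallel to the template: take the complement (A↔T, G↔C) and reverse.

5'-GCACCTATCGCAACGTCGGGAGCTGGGCTGAGTCACTAACACATGGCTGC-3'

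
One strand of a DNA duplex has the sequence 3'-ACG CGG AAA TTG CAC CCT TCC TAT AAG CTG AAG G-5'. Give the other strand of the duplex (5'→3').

The strand is given 3'→5', so its complement runs 5'→3' in the same left-to-right order: pair each base A↔T, G↔C.

5′-TGCGCCTTTAACGTGGGAAGGATATTCGACTTCC-3′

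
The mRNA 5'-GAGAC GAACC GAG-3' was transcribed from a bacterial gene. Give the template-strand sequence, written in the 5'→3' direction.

5'-CTCGGTTCGTCTC-3'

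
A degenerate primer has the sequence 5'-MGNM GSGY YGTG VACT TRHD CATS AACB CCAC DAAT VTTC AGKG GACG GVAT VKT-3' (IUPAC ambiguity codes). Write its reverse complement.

Standard pairs A↔T, G↔C; ambiguity codes pair R↔Y, M↔K, S↔S, B↔V, D↔H, N↔N. Complement (KCNKCSCRRCACBTGAAYDHGTASTTGVGGTGHTTABAAGTCMCCTGCCBTABMA), then reverse for 5'→3'.

5'-AMBATBCCGTCCMCTGAABATTHGTGGVGTTSATGHDYAAGTBCACRRCSCKNCK-3'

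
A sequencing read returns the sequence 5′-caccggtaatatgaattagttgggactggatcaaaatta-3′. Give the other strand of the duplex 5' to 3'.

Pairing A↔T and G↔C gives GTGGCCATTATACTTAATCAACCCTGACCTAGTTTTAAT, running 3'→5'. Reverse for the 5'→3' convention.

5'-TAATTTTGATCCAGTCCCAACTAATTCATATTACCGGTG-3'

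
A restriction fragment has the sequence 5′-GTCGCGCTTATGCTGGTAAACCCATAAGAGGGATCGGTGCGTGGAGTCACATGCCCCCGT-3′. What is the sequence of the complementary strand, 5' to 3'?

5'-ACGGGGGCATGTGACTCCACGCACCGATCCCTCTTATGGGTTTACCAGCATAAGCGCGAC-3'

Pairing A↔T and G↔C gives CAGCGCGAATACGACCATTTGGGTATTCTCCCTAGCCACGCACCTCAGTGTACGGGGGCA, running 3'→5'. Reverse for the 5'→3' convention.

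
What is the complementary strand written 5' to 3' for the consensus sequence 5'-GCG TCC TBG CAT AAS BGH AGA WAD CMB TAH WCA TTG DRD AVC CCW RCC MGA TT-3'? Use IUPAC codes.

5'-AATCKGGYWGGGBTHYHCAATGWDTAVKGHTWTCTDCVSTTATGCVAGGACGC-3'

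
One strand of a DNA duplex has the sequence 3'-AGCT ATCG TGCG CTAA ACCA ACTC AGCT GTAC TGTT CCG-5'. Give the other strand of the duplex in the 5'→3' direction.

5′-TCGATAGCACGCGATTTGGTTGAGTCGACATGACAAGGC-3′

The strand is given 3'→5', so its complement runs 5'→3' in the same left-to-right order: pair each base A↔T, G↔C.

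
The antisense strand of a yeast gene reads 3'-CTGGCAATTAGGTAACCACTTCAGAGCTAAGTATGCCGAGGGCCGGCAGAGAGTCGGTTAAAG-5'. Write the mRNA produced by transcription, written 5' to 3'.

5'-GACCGUUAAUCCAUUGGUGAAGUCUCGAUUCAUACGGCUCCCGGCCGUCUCUCAGCCAAUUUC-3'

Reading the template 3'→5' as shown, RNA polymerase pairs each base (A→U, T→A, G↔C) to build mRNA 5'→3' directly.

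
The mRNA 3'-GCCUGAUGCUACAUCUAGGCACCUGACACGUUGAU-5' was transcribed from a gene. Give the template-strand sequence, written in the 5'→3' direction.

Written 5'→3' the mRNA is UAGUUGCACAGUCCACGGAUCUACAUCGUAGUCCG, so the coding DNA strand is TAGTTGCACAGTCCACGGATCTACATCGTAGTCCG. The template is its reverse complement.

5'-CGGACTACGATGTAGATCCGTGGACTGTGCAACTA-3'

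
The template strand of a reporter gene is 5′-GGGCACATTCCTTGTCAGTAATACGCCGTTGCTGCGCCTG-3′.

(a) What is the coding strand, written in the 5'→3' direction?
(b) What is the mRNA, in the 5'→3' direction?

(a) The coding strand is the reverse complement of the template: complement CCCGTGTAAGGAACAGTCATTATGCGGCAACGACGCGGAC, then reverse.
(b) mRNA has the coding-strand sequence with T→U.

(a) 5'-CAGGCGCAGCAACGGCGTATTACTGACAAGGAATGTGCCC-3'
(b) 5'-CAGGCGCAGCAACGGCGUAUUACUGACAAGGAAUGUGCCC-3'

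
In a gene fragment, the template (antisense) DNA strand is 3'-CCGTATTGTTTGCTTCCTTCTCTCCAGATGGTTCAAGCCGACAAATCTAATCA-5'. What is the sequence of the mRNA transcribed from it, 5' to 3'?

Reading the template 3'→5' as shown, RNA polymerase pairs each base (A→U, T→A, G↔C) to build mRNA 5'→3' directly.

5'-GGCAUAACAAACGAAGGAAGAGAGGUCUACCAAGUUCGGCUGUUUAGAUUAGU-3'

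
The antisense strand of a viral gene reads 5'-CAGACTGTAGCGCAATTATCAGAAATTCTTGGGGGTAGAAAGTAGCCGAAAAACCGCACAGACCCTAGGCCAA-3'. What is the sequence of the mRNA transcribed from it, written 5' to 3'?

5'-UUGGCCUAGGGUCUGUGCGGUUUUUCGGCUACUUUCUACCCCCAAGAAUUUCUGAUAAUUGCGCUACAGUCUG-3'

RNA polymerase reads the template 3'→5' and synthesizes mRNA 5'→3' by base-pairing (A→U, T→A, G↔C). The complement of the template is GTCTGACATCGCGTTAATAGTCTTTAAGAACCCCCATCTTTCATCGGCTTTTTGGCGTGTCTGGGATCCGGTT; antiparallel, so 5'→3' the coding strand is TTGGCCTAGGGTCTGTGCGGTTTTTCGGCTACTTTCTACCCCCAAGAATTTCTGATAATTGCGCTACAGTCTG. Replace T with U for the mRNA.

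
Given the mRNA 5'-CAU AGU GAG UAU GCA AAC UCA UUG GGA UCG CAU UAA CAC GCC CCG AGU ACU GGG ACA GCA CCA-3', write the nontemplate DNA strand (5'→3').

The coding DNA strand has the same 5'→3' sequence as the mRNA with U replaced by T.

5'-CATAGTGAGTATGCAAACTCATTGGGATCGCATTAACACGCCCCGAGTACTGGGACAGCACCA-3'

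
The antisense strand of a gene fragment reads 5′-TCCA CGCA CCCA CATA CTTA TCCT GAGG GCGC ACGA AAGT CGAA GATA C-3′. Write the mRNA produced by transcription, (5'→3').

5'-GUAUCUUCGACUUUCGUGCGCCCUCAGGAUAAGUAUGUGGGUGCGUGGA-3'

RNA polymerase reads the template 3'→5' and synthesizes mRNA 5'→3' by base-pairing (A→U, T→A, G↔C). The complement of the template is AGGTGCGTGGGTGTATGAATAGGACTCCCGCGTGCTTTCAGCTTCTATG; antiparallel, so 5'→3' the coding strand is GTATCTTCGACTTTCGTGCGCCCTCAGGATAAGTATGTGGGTGCGTGGA. Replace T with U for the mRNA.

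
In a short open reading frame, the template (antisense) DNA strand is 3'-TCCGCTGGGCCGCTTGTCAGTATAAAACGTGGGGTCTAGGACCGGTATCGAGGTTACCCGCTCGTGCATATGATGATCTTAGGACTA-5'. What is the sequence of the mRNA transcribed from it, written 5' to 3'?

5′-AGGCGACCCGGCGAACAGUCAUAUUUUGCACCCCAGAUCCUGGCCAUAGCUCCAAUGGGCGAGCACGUAUACUACUAGAAUCCUGAU-3′

Reading the template 3'→5' as shown, RNA polymerase pairs each base (A→U, T→A, G↔C) to build mRNA 5'→3' directly.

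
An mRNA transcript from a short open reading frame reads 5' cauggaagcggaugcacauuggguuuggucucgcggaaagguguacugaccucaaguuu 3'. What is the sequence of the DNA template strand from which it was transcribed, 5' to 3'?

Replace U with T to get the coding DNA strand: CATGGAAGCGGATGCACATTGGGTTTGGTCTCGCGGAAAGGTGTACTGACCTCAAGTTT. The template strand is its reverse complement (complement GTACCTTCGCCTACGTGTAACCCAAACCAGAGCGCCTTTCCACATGACTGGAGTTCAAA, then reverse).

5'-AAACTTGAGGTCAGTACACCTTTCCGCGAGACCAAACCCAATGTGCATCCGCTTCCATG-3'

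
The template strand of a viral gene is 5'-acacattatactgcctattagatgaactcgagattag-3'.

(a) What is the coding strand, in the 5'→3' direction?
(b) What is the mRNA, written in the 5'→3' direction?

(a) 5'-CTAATCTCGAGTTCATCTAATAGGCAGTATAATGTGT-3'
(b) 5'-CUAAUCUCGAGUUCAUCUAAUAGGCAGUAUAAUGUGU-3'

(a) The coding strand is the reverse complement of the template: complement TGTGTAATATGACGGATAATCTACTTGAGCTCTAATC, then reverse.
(b) mRNA has the coding-strand sequence with T→U.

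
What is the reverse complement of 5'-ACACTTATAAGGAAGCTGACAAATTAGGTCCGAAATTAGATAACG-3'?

Reading the sequence 3'→5' and pairing each base (A↔T, G↔C) gives the reverse complement directly.

5'-CGTTATCTAATTTCGGACCTAATTTGTCAGCTTCCTTATAAGTGT-3'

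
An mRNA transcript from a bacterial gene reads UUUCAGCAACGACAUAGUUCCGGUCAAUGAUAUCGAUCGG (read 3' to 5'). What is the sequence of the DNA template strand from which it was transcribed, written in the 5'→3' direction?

Written 5'→3' the mRNA is GGCUAGCUAUAGUAACUGGCCUUGAUACAGCAACGACUUU, so the coding DNA strand is GGCTAGCTATAGTAACTGGCCTTGATACAGCAACGACTTT. The template is its reverse complement.

5'-AAAGTCGTTGCTGTATCAAGGCCAGTTACTATAGCTAGCC-3'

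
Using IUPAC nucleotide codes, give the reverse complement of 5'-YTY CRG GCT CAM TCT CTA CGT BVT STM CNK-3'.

5′-MNGKASABVACGTAGAGAKTGAGCCYGRAR-3′

Standard pairs A↔T, G↔C; ambiguity codes pair R↔Y, M↔K, S↔S, B↔V, N↔N. Complement (RARGYCCGAGTKAGAGATGCAVBASAKGNM), then reverse for 5'→3'.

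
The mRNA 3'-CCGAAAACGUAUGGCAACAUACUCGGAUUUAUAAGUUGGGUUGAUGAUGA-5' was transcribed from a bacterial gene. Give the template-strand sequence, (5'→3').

5'-GGCTTTTGCATACCGTTGTATGAGCCTAAATATTCAACCCAACTACTACT-3'

Written 5'→3' the mRNA is AGUAGUAGUUGGGUUGAAUAUUUAGGCUCAUACAACGGUAUGCAAAAGCC, so the coding DNA strand is AGTAGTAGTTGGGTTGAATATTTAGGCTCATACAACGGTATGCAAAAGCC. The template is its reverse complement.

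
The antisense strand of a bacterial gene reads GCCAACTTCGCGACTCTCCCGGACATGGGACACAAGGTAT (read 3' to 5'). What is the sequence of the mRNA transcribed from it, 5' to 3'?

5'-CGGUUGAAGCGCUGAGAGGGCCUGUACCCUGUGUUCCAUA-3'

Reading the template 3'→5' as shown, RNA polymerase pairs each base (A→U, T→A, G↔C) to build mRNA 5'→3' directly.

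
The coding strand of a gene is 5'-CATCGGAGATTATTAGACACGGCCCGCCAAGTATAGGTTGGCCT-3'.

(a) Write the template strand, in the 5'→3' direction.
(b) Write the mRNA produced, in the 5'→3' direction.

(a) The template strand is the reverse complement of the coding strand: complement GTAGCCTCTAATAATCTGTGCCGGGCGGTTCATATCCAACCGGA, then reverse.
(b) mRNA matches the coding strand with T→U.

(a) 5'-AGGCCAACCTATACTTGGCGGGCCGTGTCTAATAATCTCCGATG-3'
(b) 5'-CAUCGGAGAUUAUUAGACACGGCCCGCCAAGUAUAGGUUGGCCU-3'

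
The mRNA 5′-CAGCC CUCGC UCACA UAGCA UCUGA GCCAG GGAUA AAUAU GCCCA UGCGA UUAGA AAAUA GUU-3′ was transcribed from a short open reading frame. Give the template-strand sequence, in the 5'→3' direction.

5'-AACTATTTTCTAATCGCATGGGCATATTTATCCCTGGCTCAGATGCTATGTGAGCGAGGGCTG-3'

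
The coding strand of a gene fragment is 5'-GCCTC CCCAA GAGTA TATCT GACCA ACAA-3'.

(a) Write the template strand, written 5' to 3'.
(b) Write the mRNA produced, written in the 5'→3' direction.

(a) The template strand is the reverse complement of the coding strand: complement CGGAGGGGTTCTCATATAGACTGGTTGTT, then reverse.
(b) mRNA matches the coding strand with T→U.

(a) 5'-TTGTTGGTCAGATATACTCTTGGGGAGGC-3'
(b) 5'-GCCUCCCCAAGAGUAUAUCUGACCAACAA-3'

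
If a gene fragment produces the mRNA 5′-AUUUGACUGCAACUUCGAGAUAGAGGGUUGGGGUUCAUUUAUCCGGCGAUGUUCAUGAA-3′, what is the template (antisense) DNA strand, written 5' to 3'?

Replace U with T to get the coding DNA strand: ATTTGACTGCAACTTCGAGATAGAGGGTTGGGGTTCATTTATCCGGCGATGTTCATGAA. The template strand is its reverse complement (complement TAAACTGACGTTGAAGCTCTATCTCCCAACCCCAAGTAAATAGGCCGCTACAAGTACTT, then reverse).

5'-TTCATGAACATCGCCGGATAAATGAACCCCAACCCTCTATCTCGAAGTTGCAGTCAAAT-3'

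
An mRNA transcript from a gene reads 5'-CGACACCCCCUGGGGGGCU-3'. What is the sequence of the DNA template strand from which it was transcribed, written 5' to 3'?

5'-AGCCCCCCAGGGGGTGTCG-3'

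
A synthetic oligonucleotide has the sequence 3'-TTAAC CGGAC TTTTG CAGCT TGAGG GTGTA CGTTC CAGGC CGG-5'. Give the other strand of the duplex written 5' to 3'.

5'-AATTGGCCTGAAAACGTCGAACTCCCACATGCAAGGTCCGGCC-3'

The strand is given 3'→5', so its complement runs 5'→3' in the same left-to-right order: pair each base A↔T, G↔C.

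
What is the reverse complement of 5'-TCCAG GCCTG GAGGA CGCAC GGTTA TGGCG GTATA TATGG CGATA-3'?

5'-TATCGCCATATATACCGCCATAACCGTGCGTCCTCCAGGCCTGGA-3'

Reading the sequence 3'→5' and pairing each base (A↔T, G↔C) gives the reverse complement directly.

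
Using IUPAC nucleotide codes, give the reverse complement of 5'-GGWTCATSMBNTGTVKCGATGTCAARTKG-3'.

Standard pairs A↔T, G↔C; ambiguity codes pair R↔Y, M↔K, W↔W, S↔S, B↔V, N↔N. Complement (CCWAGTASKVNACABMGCTACAGTTYAMC), then reverse for 5'→3'.

5'-CMAYTTGACATCGMBACANVKSATGAWCC-3'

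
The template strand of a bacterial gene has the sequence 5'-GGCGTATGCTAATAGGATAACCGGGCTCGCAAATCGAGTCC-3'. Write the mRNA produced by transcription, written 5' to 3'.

5'-GGACUCGAUUUGCGAGCCCGGUUAUCCUAUUAGCAUACGCC-3'

RNA polymerase reads the template 3'→5' and synthesizes mRNA 5'→3' by base-pairing (A→U, T→A, G↔C). The complement of the template is CCGCATACGATTATCCTATTGGCCCGAGCGTTTAGCTCAGG; antiparallel, so 5'→3' the coding strand is GGACTCGATTTGCGAGCCCGGTTATCCTATTAGCATACGCC. Replace T with U for the mRNA.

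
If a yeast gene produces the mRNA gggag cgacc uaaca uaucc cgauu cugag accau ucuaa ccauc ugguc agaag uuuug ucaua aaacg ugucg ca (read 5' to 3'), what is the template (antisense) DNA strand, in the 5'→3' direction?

Replace U with T to get the coding DNA strand: GGGAGCGACCTAACATATCCCGATTCTGAGACCATTCTAACCATCTGGTCAGAAGTTTTGTCATAAAACGTGTCGCA. The template strand is its reverse complement (complement CCCTCGCTGGATTGTATAGGGCTAAGACTCTGGTAAGATTGGTAGACCAGTCTTCAAAACAGTATTTTGCACAGCGT, then reverse).

5'-TGCGACACGTTTTATGACAAAACTTCTGACCAGATGGTTAGAATGGTCTCAGAATCGGGATATGTTAGGTCGCTCCC-3'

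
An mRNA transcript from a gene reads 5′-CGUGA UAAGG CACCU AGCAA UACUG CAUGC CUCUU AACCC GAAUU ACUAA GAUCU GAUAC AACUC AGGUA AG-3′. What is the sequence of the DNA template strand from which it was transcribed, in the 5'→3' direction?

5'-CTTACCTGAGTTGTATCAGATCTTAGTAATTCGGGTTAAGAGGCATGCAGTATTGCTAGGTGCCTTATCACG-3'

Replace U with T to get the coding DNA strand: CGTGATAAGGCACCTAGCAATACTGCATGCCTCTTAACCCGAATTACTAAGATCTGATACAACTCAGGTAAG. The template strand is its reverse complement (complement GCACTATTCCGTGGATCGTTATGACGTACGGAGAATTGGGCTTAATGATTCTAGACTATGTTGAGTCCATTC, then reverse).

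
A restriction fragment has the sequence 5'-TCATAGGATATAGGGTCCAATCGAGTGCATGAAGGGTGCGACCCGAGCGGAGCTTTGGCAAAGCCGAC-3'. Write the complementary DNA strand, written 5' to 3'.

5'-GTCGGCTTTGCCAAAGCTCCGCTCGGGTCGCACCCTTCATGCACTCGATTGGACCCTATATCCTATGA-3'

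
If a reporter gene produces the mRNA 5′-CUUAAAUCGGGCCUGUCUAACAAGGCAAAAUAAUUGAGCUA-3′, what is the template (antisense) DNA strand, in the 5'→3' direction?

5'-TAGCTCAATTATTTTGCCTTGTTAGACAGGCCCGATTTAAG-3'

Replace U with T to get the coding DNA strand: CTTAAATCGGGCCTGTCTAACAAGGCAAAATAATTGAGCTA. The template strand is its reverse complement (complement GAATTTAGCCCGGACAGATTGTTCCGTTTTATTAACTCGAT, then reverse).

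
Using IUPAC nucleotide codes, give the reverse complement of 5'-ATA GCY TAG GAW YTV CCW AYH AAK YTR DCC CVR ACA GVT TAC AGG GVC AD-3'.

5'-HTGBCCCTGTAABCTGTYBGGGHYARMTTDRTWGGBARWTCCTARGCTAT-3'

Standard pairs A↔T, G↔C; ambiguity codes pair R↔Y, K↔M, W↔W, D↔H, V↔B. Complement (TATCGRATCCTWRABGGWTRDTTMRAYHGGGBYTGTCBAATGTCCCBGTH), then reverse for 5'→3'.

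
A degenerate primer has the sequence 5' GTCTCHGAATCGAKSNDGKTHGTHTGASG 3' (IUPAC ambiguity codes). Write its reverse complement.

5′-CSTCADACDAMCHNSMTCGATTCDGAGAC-3′

Standard pairs A↔T, G↔C; ambiguity codes pair K↔M, S↔S, D↔H, N↔N. Complement (CAGAGDCTTAGCTMSNHCMADCADACTSC), then reverse for 5'→3'.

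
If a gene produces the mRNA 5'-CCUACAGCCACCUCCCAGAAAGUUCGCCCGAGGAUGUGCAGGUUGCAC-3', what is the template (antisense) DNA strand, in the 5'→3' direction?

5′-GTGCAACCTGCACATCCTCGGGCGAACTTTCTGGGAGGTGGCTGTAGG-3′

Replace U with T to get the coding DNA strand: CCTACAGCCACCTCCCAGAAAGTTCGCCCGAGGATGTGCAGGTTGCAC. The template strand is its reverse complement (complement GGATGTCGGTGGAGGGTCTTTCAAGCGGGCTCCTACACGTCCAACGTG, then reverse).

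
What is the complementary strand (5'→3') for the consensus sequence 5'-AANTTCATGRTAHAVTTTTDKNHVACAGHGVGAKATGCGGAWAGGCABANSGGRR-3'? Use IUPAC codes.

Standard pairs A↔T, G↔C; ambiguity codes pair R↔Y, K↔M, W↔W, S↔S, B↔V, D↔H, N↔N. Complement (TTNAAGTACYATDTBAAAAHMNDBTGTCDCBCTMTACGCCTWTCCGTVTNSCCYY), then reverse for 5'→3'.

5'-YYCCSNTVTGCCTWTCCGCATMTCBCDCTGTBDNMHAAAABTDTAYCATGAANTT-3'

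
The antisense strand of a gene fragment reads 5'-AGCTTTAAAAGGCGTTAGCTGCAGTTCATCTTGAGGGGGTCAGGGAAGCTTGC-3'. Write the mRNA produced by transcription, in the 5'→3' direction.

The mRNA has the sequence of the coding strand (reverse complement of the template) with T→U. Reverse complement of AGCTTTAAAAGGCGTTAGCTGCAGTTCATCTTGAGGGGGTCAGGGAAGCTTGC is GCAAGCTTCCCTGACCCCCTCAAGATGAACTGCAGCTAACGCCTTTTAAAGCT; then T→U.

5'-GCAAGCUUCCCUGACCCCCUCAAGAUGAACUGCAGCUAACGCCUUUUAAAGCU-3'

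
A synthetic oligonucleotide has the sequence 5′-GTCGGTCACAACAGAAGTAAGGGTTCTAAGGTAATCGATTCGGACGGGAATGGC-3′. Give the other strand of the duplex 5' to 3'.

Pairing A↔T and G↔C gives CAGCCAGTGTTGTCTTCATTCCCAAGATTCCATTAGCTAAGCCTGCCCTTACCG, running 3'→5'. Reverse for the 5'→3' convention.

5'-GCCATTCCCGTCCGAATCGATTACCTTAGAACCCTTACTTCTGTTGTGACCGAC-3'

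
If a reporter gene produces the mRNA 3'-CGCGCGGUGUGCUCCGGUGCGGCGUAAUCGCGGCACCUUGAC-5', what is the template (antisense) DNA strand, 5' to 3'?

5'-GCGCGCCACACGAGGCCACGCCGCATTAGCGCCGTGGAACTG-3'

Written 5'→3' the mRNA is CAGUUCCACGGCGCUAAUGCGGCGUGGCCUCGUGUGGCGCGC, so the coding DNA strand is CAGTTCCACGGCGCTAATGCGGCGTGGCCTCGTGTGGCGCGC. The template is its reverse complement.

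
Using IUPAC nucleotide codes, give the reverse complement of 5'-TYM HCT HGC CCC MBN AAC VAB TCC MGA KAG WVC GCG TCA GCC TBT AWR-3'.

Standard pairs A↔T, G↔C; ambiguity codes pair R↔Y, M↔K, W↔W, B↔V, H↔D, N↔N. Complement (ARKDGADCGGGGKVNTTGBTVAGGKCTMTCWBGCGCAGTCGGAVATWY), then reverse for 5'→3'.

5'-YWTAVAGGCTGACGCGBWCTMTCKGGAVTBGTTNVKGGGGCDAGDKRA-3'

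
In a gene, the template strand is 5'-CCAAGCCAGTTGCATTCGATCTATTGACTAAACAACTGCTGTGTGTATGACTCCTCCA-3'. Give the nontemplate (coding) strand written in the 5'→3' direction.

The coding strand is complementary and antiparallel to the template: take the complement (A↔T, G↔C) and reverse.

5'-TGGAGGAGTCATACACACAGCAGTTGTTTAGTCAATAGATCGAATGCAACTGGCTTGG-3'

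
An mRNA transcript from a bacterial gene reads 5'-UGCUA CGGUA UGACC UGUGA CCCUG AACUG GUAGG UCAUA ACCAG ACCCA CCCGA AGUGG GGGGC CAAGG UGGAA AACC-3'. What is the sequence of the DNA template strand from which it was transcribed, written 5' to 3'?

Replace U with T to get the coding DNA strand: TGCTACGGTATGACCTGTGACCCTGAACTGGTAGGTCATAACCAGACCCACCCGAAGTGGGGGGCCAAGGTGGAAAACC. The template strand is its reverse complement (complement ACGATGCCATACTGGACACTGGGACTTGACCATCCAGTATTGGTCTGGGTGGGCTTCACCCCCCGGTTCCACCTTTTGG, then reverse).

5′-GGTTTTCCACCTTGGCCCCCCACTTCGGGTGGGTCTGGTTATGACCTACCAGTTCAGGGTCACAGGTCATACCGTAGCA-3′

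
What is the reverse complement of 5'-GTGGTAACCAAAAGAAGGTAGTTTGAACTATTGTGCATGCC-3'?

5'-GGCATGCACAATAGTTCAAACTACCTTCTTTTGGTTACCAC-3'

Complement each base (A↔T, G↔C): CACCATTGGTTTTCTTCCATCAAACTTGATAACACGTACGG. Then reverse.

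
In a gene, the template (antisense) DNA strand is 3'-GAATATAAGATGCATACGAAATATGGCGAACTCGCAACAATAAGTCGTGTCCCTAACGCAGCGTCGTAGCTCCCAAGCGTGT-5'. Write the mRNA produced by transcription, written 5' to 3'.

Reading the template 3'→5' as shown, RNA polymerase pairs each base (A→U, T→A, G↔C) to build mRNA 5'→3' directly.

5'-CUUAUAUUCUACGUAUGCUUUAUACCGCUUGAGCGUUGUUAUUCAGCACAGGGAUUGCGUCGCAGCAUCGAGGGUUCGCACA-3'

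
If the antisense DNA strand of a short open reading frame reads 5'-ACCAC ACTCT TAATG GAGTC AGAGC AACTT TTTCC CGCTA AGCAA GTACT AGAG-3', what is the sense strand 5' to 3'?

The coding strand is complementary and antiparallel to the template: take the complement (A↔T, G↔C) and reverse.

5'-CTCTAGTACTTGCTTAGCGGGAAAAAGTTGCTCTGACTCCATTAAGAGTGTGGT-3'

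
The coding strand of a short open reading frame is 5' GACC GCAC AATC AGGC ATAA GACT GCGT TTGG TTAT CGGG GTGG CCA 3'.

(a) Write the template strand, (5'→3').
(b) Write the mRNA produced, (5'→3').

(a) The template strand is the reverse complement of the coding strand: complement CTGGCGTGTTAGTCCGTATTCTGACGCAAACCAATAGCCCCACCGGT, then reverse.
(b) mRNA matches the coding strand with T→U.

(a) 5′-TGGCCACCCCGATAACCAAACGCAGTCTTATGCCTGATTGTGCGGTC-3′
(b) 5'-GACCGCACAAUCAGGCAUAAGACUGCGUUUGGUUAUCGGGGUGGCCA-3'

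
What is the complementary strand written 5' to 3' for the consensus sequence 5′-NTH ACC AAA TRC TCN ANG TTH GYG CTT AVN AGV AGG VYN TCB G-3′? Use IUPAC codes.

Standard pairs A↔T, G↔C; ambiguity codes pair R↔Y, B↔V, H↔D, N↔N. Complement (NADTGGTTTAYGAGNTNCAADCRCGAATBNTCBTCCBRNAGVC), then reverse for 5'→3'.

5'-CVGANRBCCTBCTNBTAAGCRCDAACNTNGAGYATTTGGTDAN-3'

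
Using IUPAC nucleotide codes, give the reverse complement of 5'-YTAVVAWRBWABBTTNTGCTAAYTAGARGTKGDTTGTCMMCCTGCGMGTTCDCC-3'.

Standard pairs A↔T, G↔C; ambiguity codes pair R↔Y, M↔K, W↔W, B↔V, D↔H, N↔N. Complement (RATBBTWYVWTVVAANACGATTRATCTYCAMCHAACAGKKGGACGCKCAAGHGG), then reverse for 5'→3'.

5'-GGHGAACKCGCAGGKKGACAAHCMACYTCTARTTAGCANAAVVTWVYWTBBTAR-3'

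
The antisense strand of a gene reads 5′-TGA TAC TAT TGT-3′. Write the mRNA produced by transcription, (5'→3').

5'-ACAAUAGUAUCA-3'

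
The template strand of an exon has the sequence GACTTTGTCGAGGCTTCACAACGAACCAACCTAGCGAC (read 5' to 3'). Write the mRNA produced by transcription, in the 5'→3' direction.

RNA polymerase reads the template 3'→5' and synthesizes mRNA 5'→3' by base-pairing (A→U, T→A, G↔C). The complement of the template is CTGAAACAGCTCCGAAGTGTTGCTTGGTTGGATCGCTG; antiparallel, so 5'→3' the coding strand is GTCGCTAGGTTGGTTCGTTGTGAAGCCTCGACAAAGTC. Replace T with U for the mRNA.

5'-GUCGCUAGGUUGGUUCGUUGUGAAGCCUCGACAAAGUC-3'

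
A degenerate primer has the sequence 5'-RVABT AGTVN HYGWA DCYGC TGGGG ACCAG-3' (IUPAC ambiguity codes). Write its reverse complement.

Standard pairs A↔T, G↔C; ambiguity codes pair R↔Y, W↔W, B↔V, D↔H, N↔N. Complement (YBTVATCABNDRCWTHGRCGACCCCTGGTC), then reverse for 5'→3'.

5′-CTGGTCCCCAGCRGHTWCRDNBACTAVTBY-3′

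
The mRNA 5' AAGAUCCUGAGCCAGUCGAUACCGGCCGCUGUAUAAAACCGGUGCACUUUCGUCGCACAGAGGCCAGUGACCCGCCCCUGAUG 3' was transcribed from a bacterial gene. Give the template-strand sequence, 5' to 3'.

5'-CATCAGGGGCGGGTCACTGGCCTCTGTGCGACGAAAGTGCACCGGTTTTATACAGCGGCCGGTATCGACTGGCTCAGGATCTT-3'

Replace U with T to get the coding DNA strand: AAGATCCTGAGCCAGTCGATACCGGCCGCTGTATAAAACCGGTGCACTTTCGTCGCACAGAGGCCAGTGACCCGCCCCTGATG. The template strand is its reverse complement (complement TTCTAGGACTCGGTCAGCTATGGCCGGCGACATATTTTGGCCACGTGAAAGCAGCGTGTCTCCGGTCACTGGGCGGGGACTAC, then reverse).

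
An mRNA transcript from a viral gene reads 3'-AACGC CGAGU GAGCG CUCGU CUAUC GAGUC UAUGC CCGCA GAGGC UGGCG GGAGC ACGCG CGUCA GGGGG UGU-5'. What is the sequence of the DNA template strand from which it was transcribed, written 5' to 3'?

5'-TTGCGGCTCACTCGCGAGCAGATAGCTCAGATACGGGCGTCTCCGACCGCCCTCGTGCGCGCAGTCCCCCACA-3'

Written 5'→3' the mRNA is UGUGGGGGACUGCGCGCACGAGGGCGGUCGGAGACGCCCGUAUCUGAGCUAUCUGCUCGCGAGUGAGCCGCAA, so the coding DNA strand is TGTGGGGGACTGCGCGCACGAGGGCGGTCGGAGACGCCCGTATCTGAGCTATCTGCTCGCGAGTGAGCCGCAA. The template is its reverse complement.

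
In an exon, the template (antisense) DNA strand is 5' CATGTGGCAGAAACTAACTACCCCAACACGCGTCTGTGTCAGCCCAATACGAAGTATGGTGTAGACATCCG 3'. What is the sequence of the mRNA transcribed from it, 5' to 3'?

5′-CGGAUGUCUACACCAUACUUCGUAUUGGGCUGACACAGACGCGUGUUGGGGUAGUUAGUUUCUGCCACAUG-3′

The mRNA has the sequence of the coding strand (reverse complement of the template) with T→U. Reverse complement of CATGTGGCAGAAACTAACTACCCCAACACGCGTCTGTGTCAGCCCAATACGAAGTATGGTGTAGACATCCG is CGGATGTCTACACCATACTTCGTATTGGGCTGACACAGACGCGTGTTGGGGTAGTTAGTTTCTGCCACATG; then T→U.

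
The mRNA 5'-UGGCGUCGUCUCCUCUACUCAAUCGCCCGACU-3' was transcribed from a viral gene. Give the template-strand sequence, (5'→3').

Replace U with T to get the coding DNA strand: TGGCGTCGTCTCCTCTACTCAATCGCCCGACT. The template strand is its reverse complement (complement ACCGCAGCAGAGGAGATGAGTTAGCGGGCTGA, then reverse).

5′-AGTCGGGCGATTGAGTAGAGGAGACGACGCCA-3′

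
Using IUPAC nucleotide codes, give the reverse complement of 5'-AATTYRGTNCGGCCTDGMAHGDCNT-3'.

Standard pairs A↔T, G↔C; ambiguity codes pair R↔Y, M↔K, D↔H, N↔N. Complement (TTAARYCANGCCGGAHCKTDCHGNA), then reverse for 5'→3'.

5'-ANGHCDTKCHAGGCCGNACYRAATT-3'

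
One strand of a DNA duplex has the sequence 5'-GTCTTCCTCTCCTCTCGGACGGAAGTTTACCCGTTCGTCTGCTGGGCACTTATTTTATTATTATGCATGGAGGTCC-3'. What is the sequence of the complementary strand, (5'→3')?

Pairing A↔T and G↔C gives CAGAAGGAGAGGAGAGCCTGCCTTCAAATGGGCAAGCAGACGACCCGTGAATAAAATAATAATACGTACCTCCAGG, running 3'→5'. Reverse for the 5'→3' convention.

5'-GGACCTCCATGCATAATAATAAAATAAGTGCCCAGCAGACGAACGGGTAAACTTCCGTCCGAGAGGAGAGGAAGAC-3'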